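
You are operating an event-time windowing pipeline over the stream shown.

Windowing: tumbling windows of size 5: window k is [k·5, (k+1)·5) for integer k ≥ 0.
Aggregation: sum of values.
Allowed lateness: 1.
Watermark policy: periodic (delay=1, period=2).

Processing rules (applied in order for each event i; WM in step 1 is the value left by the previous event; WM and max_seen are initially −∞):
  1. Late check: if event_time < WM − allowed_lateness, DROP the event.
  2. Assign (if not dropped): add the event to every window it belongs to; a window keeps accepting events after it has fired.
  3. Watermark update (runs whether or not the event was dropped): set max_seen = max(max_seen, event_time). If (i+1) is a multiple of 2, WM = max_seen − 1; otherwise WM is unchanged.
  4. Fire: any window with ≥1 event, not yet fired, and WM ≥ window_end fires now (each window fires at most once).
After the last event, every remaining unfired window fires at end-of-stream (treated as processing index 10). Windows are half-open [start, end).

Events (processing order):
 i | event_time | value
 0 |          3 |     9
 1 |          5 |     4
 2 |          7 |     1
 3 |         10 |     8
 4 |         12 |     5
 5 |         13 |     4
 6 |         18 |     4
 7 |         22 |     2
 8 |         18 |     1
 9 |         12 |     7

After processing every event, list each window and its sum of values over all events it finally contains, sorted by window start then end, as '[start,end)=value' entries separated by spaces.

i=0 t=3 v=9: → [0,5); WM=−∞
i=1 t=5 v=4: → [5,10); WM=4
i=2 t=7 v=1: → [5,10); WM=4
i=3 t=10 v=8: → [10,15); WM=9; [0,5) fires=9
i=4 t=12 v=5: → [10,15); WM=9
i=5 t=13 v=4: → [10,15); WM=12; [5,10) fires=5
i=6 t=18 v=4: → [15,20); WM=12
i=7 t=22 v=2: → [20,25); WM=21; [10,15) fires=17 [15,20) fires=4
i=8 t=18 v=1: DROP (t<21-1); WM=21
i=9 t=12 v=7: DROP (t<21-1); WM=21

[0,5)=9 [5,10)=5 [10,15)=17 [15,20)=4 [20,25)=2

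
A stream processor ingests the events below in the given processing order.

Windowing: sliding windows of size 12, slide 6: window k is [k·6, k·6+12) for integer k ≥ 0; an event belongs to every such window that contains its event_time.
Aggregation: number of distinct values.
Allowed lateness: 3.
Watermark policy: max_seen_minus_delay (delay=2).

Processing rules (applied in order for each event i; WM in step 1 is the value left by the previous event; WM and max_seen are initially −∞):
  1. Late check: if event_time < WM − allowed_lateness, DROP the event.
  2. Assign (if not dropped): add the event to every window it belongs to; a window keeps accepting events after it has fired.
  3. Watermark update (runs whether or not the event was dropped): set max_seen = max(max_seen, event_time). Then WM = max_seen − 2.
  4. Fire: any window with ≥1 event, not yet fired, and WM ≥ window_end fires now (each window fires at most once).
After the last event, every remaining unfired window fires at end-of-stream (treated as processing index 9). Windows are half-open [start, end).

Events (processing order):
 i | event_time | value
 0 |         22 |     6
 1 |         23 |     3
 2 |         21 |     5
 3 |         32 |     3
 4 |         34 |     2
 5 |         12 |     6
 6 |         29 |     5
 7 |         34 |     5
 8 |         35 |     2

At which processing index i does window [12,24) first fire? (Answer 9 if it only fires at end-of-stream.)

i=0 t=22 v=6: → [18,30),[12,24); WM=20
i=1 t=23 v=3: → [18,30),[12,24); WM=21
i=2 t=21 v=5: → [18,30),[12,24); WM=21
i=3 t=32 v=3: → [30,42),[24,36); WM=30; [12,24) fires=3 [18,30) fires=3
i=4 t=34 v=2: → [30,42),[24,36); WM=32
i=5 t=12 v=6: DROP (t<32-3); WM=32
i=6 t=29 v=5: → [24,36),[18,30); WM=32
i=7 t=34 v=5: → [30,42),[24,36); WM=32
i=8 t=35 v=2: → [30,42),[24,36); WM=33

3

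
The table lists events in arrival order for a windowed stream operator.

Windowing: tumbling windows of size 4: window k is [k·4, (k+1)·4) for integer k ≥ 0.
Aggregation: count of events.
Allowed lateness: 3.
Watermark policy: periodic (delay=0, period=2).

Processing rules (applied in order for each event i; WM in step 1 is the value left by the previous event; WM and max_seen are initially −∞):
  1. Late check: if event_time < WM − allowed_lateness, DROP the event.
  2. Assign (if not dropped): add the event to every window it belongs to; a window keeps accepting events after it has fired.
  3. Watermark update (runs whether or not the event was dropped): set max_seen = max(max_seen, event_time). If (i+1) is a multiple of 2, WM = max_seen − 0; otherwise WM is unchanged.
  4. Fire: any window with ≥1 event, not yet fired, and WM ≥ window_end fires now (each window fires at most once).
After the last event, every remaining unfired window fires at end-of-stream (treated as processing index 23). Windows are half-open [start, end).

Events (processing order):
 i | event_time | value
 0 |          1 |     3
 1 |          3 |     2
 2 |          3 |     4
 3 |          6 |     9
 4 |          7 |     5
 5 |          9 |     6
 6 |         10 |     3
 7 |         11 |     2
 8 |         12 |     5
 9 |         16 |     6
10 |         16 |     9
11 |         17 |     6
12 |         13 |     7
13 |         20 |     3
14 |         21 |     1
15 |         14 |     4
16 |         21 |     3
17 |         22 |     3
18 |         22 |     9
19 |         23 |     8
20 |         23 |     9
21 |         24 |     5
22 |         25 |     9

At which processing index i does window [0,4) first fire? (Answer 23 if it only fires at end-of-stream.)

3

i=0 t=1 v=3: → [0,4); WM=−∞
i=1 t=3 v=2: → [0,4); WM=3
i=2 t=3 v=4: → [0,4); WM=3
i=3 t=6 v=9: → [4,8); WM=6; [0,4) fires=3
i=4 t=7 v=5: → [4,8); WM=6
i=5 t=9 v=6: → [8,12); WM=9; [4,8) fires=2
i=6 t=10 v=3: → [8,12); WM=9
i=7 t=11 v=2: → [8,12); WM=11
i=8 t=12 v=5: → [12,16); WM=11
i=9 t=16 v=6: → [16,20); WM=16; [8,12) fires=3 [12,16) fires=1
i=10 t=16 v=9: → [16,20); WM=16
i=11 t=17 v=6: → [16,20); WM=17
i=12 t=13 v=7: DROP (t<17-3); WM=17
i=13 t=20 v=3: → [20,24); WM=20; [16,20) fires=3
i=14 t=21 v=1: → [20,24); WM=20
i=15 t=14 v=4: DROP (t<20-3); WM=21
i=16 t=21 v=3: → [20,24); WM=21
i=17 t=22 v=3: → [20,24); WM=22
i=18 t=22 v=9: → [20,24); WM=22
i=19 t=23 v=8: → [20,24); WM=23
i=20 t=23 v=9: → [20,24); WM=23
i=21 t=24 v=5: → [24,28); WM=24; [20,24) fires=7
i=22 t=25 v=9: → [24,28); WM=24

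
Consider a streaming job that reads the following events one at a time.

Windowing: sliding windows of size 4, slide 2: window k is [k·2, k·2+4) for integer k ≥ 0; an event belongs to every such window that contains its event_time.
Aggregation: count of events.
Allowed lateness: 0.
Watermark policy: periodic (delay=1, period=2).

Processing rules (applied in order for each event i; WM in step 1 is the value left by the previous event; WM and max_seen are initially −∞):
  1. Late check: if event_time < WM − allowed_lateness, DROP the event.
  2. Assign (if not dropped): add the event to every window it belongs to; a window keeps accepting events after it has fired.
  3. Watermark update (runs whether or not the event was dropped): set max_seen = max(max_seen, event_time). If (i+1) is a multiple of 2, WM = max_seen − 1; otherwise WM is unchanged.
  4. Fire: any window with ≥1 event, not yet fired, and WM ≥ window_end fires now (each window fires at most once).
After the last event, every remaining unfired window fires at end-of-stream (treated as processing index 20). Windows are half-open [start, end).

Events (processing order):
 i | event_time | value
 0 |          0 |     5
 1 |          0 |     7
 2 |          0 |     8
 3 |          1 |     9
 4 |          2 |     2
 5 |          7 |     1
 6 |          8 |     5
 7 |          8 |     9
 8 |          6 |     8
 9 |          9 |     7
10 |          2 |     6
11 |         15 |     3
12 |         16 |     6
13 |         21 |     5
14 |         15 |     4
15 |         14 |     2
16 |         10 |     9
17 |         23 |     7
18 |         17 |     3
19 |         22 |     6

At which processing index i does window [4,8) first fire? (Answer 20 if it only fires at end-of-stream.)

9

i=0 t=0 v=5: → [0,4); WM=−∞
i=1 t=0 v=7: → [0,4); WM=-1
i=2 t=0 v=8: → [0,4); WM=-1
i=3 t=1 v=9: → [0,4); WM=0
i=4 t=2 v=2: → [2,6),[0,4); WM=0
i=5 t=7 v=1: → [6,10),[4,8); WM=6; [0,4) fires=5 [2,6) fires=1
i=6 t=8 v=5: → [8,12),[6,10); WM=6
i=7 t=8 v=9: → [8,12),[6,10); WM=7
i=8 t=6 v=8: DROP (t<7-0); WM=7
i=9 t=9 v=7: → [8,12),[6,10); WM=8; [4,8) fires=1
i=10 t=2 v=6: DROP (t<8-0); WM=8
i=11 t=15 v=3: → [14,18),[12,16); WM=14; [6,10) fires=4 [8,12) fires=3
i=12 t=16 v=6: → [16,20),[14,18); WM=14
i=13 t=21 v=5: → [20,24),[18,22); WM=20; [12,16) fires=1 [14,18) fires=2 [16,20) fires=1
i=14 t=15 v=4: DROP (t<20-0); WM=20
i=15 t=14 v=2: DROP (t<20-0); WM=20
i=16 t=10 v=9: DROP (t<20-0); WM=20
i=17 t=23 v=7: → [22,26),[20,24); WM=22; [18,22) fires=1
i=18 t=17 v=3: DROP (t<22-0); WM=22
i=19 t=22 v=6: → [22,26),[20,24); WM=22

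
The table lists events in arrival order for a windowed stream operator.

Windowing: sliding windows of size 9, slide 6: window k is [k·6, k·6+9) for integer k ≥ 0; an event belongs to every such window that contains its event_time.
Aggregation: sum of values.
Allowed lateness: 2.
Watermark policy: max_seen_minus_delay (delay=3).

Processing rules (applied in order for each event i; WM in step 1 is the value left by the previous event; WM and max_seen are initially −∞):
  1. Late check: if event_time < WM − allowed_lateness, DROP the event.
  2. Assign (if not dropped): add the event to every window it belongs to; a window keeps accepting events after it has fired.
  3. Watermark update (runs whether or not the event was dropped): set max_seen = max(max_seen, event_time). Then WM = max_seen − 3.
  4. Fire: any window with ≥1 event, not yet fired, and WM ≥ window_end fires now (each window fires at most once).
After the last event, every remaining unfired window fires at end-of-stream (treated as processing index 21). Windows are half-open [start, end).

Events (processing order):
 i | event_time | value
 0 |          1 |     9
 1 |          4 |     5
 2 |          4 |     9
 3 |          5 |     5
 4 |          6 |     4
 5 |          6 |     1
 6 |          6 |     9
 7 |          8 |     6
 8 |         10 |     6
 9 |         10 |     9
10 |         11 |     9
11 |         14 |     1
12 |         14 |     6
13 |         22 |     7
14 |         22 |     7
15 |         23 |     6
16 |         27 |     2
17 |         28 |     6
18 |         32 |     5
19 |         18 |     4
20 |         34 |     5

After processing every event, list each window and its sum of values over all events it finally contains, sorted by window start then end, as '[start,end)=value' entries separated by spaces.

[0,9)=48 [6,15)=51 [12,21)=7 [18,27)=20 [24,33)=13 [30,39)=10

i=0 t=1 v=9: → [0,9); WM=-2
i=1 t=4 v=5: → [0,9); WM=1
i=2 t=4 v=9: → [0,9); WM=1
i=3 t=5 v=5: → [0,9); WM=2
i=4 t=6 v=4: → [6,15),[0,9); WM=3
i=5 t=6 v=1: → [6,15),[0,9); WM=3
i=6 t=6 v=9: → [6,15),[0,9); WM=3
i=7 t=8 v=6: → [6,15),[0,9); WM=5
i=8 t=10 v=6: → [6,15); WM=7
i=9 t=10 v=9: → [6,15); WM=7
i=10 t=11 v=9: → [6,15); WM=8
i=11 t=14 v=1: → [12,21),[6,15); WM=11; [0,9) fires=48
i=12 t=14 v=6: → [12,21),[6,15); WM=11
i=13 t=22 v=7: → [18,27); WM=19; [6,15) fires=51
i=14 t=22 v=7: → [18,27); WM=19
i=15 t=23 v=6: → [18,27); WM=20
i=16 t=27 v=2: → [24,33); WM=24; [12,21) fires=7
i=17 t=28 v=6: → [24,33); WM=25
i=18 t=32 v=5: → [30,39),[24,33); WM=29; [18,27) fires=20
i=19 t=18 v=4: DROP (t<29-2); WM=29
i=20 t=34 v=5: → [30,39); WM=31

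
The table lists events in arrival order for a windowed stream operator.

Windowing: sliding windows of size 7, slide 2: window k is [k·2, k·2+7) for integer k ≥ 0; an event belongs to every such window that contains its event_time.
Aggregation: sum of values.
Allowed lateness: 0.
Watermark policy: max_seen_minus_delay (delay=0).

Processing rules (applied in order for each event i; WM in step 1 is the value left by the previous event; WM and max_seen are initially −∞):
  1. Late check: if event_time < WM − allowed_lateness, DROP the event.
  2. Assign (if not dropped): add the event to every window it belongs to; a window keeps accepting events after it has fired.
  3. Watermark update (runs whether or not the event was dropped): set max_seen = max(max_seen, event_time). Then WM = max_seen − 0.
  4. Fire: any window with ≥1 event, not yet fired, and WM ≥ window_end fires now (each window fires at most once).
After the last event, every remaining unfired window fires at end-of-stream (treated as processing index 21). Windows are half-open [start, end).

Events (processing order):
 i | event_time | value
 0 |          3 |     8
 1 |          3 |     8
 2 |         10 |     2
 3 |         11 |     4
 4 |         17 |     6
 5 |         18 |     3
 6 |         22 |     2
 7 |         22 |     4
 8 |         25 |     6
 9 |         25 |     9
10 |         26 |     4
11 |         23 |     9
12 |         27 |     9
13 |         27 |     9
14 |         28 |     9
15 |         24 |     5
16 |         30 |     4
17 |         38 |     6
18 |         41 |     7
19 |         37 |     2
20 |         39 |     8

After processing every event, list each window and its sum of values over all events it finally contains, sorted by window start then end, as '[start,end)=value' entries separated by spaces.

i=0 t=3 v=8: → [2,9),[0,7); WM=3
i=1 t=3 v=8: → [2,9),[0,7); WM=3
i=2 t=10 v=2: → [10,17),[8,15),[6,13),[4,11); WM=10; [0,7) fires=16 [2,9) fires=16
i=3 t=11 v=4: → [10,17),[8,15),[6,13); WM=11; [4,11) fires=2
i=4 t=17 v=6: → [16,23),[14,21),[12,19); WM=17; [6,13) fires=6 [8,15) fires=6 [10,17) fires=6
i=5 t=18 v=3: → [18,25),[16,23),[14,21),[12,19); WM=18
i=6 t=22 v=2: → [22,29),[20,27),[18,25),[16,23); WM=22; [12,19) fires=9 [14,21) fires=9
i=7 t=22 v=4: → [22,29),[20,27),[18,25),[16,23); WM=22
i=8 t=25 v=6: → [24,31),[22,29),[20,27); WM=25; [16,23) fires=15 [18,25) fires=9
i=9 t=25 v=9: → [24,31),[22,29),[20,27); WM=25
i=10 t=26 v=4: → [26,33),[24,31),[22,29),[20,27); WM=26
i=11 t=23 v=9: DROP (t<26-0); WM=26
i=12 t=27 v=9: → [26,33),[24,31),[22,29); WM=27; [20,27) fires=25
i=13 t=27 v=9: → [26,33),[24,31),[22,29); WM=27
i=14 t=28 v=9: → [28,35),[26,33),[24,31),[22,29); WM=28
i=15 t=24 v=5: DROP (t<28-0); WM=28
i=16 t=30 v=4: → [30,37),[28,35),[26,33),[24,31); WM=30; [22,29) fires=52
i=17 t=38 v=6: → [38,45),[36,43),[34,41),[32,39); WM=38; [24,31) fires=50 [26,33) fires=35 [28,35) fires=13 [30,37) fires=4
i=18 t=41 v=7: → [40,47),[38,45),[36,43); WM=41; [32,39) fires=6 [34,41) fires=6
i=19 t=37 v=2: DROP (t<41-0); WM=41
i=20 t=39 v=8: DROP (t<41-0); WM=41

[0,7)=16 [2,9)=16 [4,11)=2 [6,13)=6 [8,15)=6 [10,17)=6 [12,19)=9 [14,21)=9 [16,23)=15 [18,25)=9 [20,27)=25 [22,29)=52 [24,31)=50 [26,33)=35 [28,35)=13 [30,37)=4 [32,39)=6 [34,41)=6 [36,43)=13 [38,45)=13 [40,47)=7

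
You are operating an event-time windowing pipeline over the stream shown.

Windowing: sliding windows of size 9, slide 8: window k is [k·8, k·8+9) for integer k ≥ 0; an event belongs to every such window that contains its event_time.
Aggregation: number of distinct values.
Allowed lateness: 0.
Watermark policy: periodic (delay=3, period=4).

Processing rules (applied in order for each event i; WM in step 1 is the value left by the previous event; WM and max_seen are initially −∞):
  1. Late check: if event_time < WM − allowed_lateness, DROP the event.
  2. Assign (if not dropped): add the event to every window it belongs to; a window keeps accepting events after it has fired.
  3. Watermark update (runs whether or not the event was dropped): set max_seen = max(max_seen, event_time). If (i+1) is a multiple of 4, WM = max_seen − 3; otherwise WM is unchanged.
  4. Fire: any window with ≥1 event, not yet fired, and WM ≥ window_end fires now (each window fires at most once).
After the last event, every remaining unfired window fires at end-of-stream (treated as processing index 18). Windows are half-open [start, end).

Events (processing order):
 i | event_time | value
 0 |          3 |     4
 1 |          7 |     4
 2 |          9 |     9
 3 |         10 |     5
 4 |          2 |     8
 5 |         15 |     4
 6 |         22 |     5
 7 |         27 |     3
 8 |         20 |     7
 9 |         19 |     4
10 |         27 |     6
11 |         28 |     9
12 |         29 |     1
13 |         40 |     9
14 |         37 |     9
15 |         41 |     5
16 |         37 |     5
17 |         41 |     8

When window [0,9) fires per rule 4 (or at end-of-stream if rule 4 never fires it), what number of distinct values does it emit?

i=0 t=3 v=4: → [0,9); WM=−∞
i=1 t=7 v=4: → [0,9); WM=−∞
i=2 t=9 v=9: → [8,17); WM=−∞
i=3 t=10 v=5: → [8,17); WM=7
i=4 t=2 v=8: DROP (t<7-0); WM=7
i=5 t=15 v=4: → [8,17); WM=7
i=6 t=22 v=5: → [16,25); WM=7
i=7 t=27 v=3: → [24,33); WM=24; [0,9) fires=1 [8,17) fires=3
i=8 t=20 v=7: DROP (t<24-0); WM=24
i=9 t=19 v=4: DROP (t<24-0); WM=24
i=10 t=27 v=6: → [24,33); WM=24
i=11 t=28 v=9: → [24,33); WM=25; [16,25) fires=1
i=12 t=29 v=1: → [24,33); WM=25
i=13 t=40 v=9: → [40,49),[32,41); WM=25
i=14 t=37 v=9: → [32,41); WM=25
i=15 t=41 v=5: → [40,49); WM=38; [24,33) fires=4
i=16 t=37 v=5: DROP (t<38-0); WM=38
i=17 t=41 v=8: → [40,49); WM=38

1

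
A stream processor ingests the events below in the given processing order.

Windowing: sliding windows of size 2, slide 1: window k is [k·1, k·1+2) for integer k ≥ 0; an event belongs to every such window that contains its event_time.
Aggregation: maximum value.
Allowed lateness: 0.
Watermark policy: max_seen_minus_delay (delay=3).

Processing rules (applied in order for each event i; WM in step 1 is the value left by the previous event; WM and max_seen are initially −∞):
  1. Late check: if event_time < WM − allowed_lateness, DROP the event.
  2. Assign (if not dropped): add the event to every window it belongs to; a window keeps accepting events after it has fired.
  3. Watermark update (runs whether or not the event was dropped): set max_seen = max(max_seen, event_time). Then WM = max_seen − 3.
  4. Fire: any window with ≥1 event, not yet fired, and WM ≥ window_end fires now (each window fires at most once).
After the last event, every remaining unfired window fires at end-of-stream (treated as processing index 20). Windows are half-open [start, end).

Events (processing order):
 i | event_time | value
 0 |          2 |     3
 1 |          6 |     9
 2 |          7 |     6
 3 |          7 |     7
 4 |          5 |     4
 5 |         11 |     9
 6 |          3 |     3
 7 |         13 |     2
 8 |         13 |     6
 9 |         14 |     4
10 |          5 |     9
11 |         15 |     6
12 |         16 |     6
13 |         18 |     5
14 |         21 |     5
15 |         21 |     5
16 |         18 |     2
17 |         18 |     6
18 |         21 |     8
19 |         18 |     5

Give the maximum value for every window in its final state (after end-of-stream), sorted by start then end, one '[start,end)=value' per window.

i=0 t=2 v=3: → [2,4),[1,3); WM=-1
i=1 t=6 v=9: → [6,8),[5,7); WM=3; [1,3) fires=3
i=2 t=7 v=6: → [7,9),[6,8); WM=4; [2,4) fires=3
i=3 t=7 v=7: → [7,9),[6,8); WM=4
i=4 t=5 v=4: → [5,7),[4,6); WM=4
i=5 t=11 v=9: → [11,13),[10,12); WM=8; [4,6) fires=4 [5,7) fires=9 [6,8) fires=9
i=6 t=3 v=3: DROP (t<8-0); WM=8
i=7 t=13 v=2: → [13,15),[12,14); WM=10; [7,9) fires=7
i=8 t=13 v=6: → [13,15),[12,14); WM=10
i=9 t=14 v=4: → [14,16),[13,15); WM=11
i=10 t=5 v=9: DROP (t<11-0); WM=11
i=11 t=15 v=6: → [15,17),[14,16); WM=12; [10,12) fires=9
i=12 t=16 v=6: → [16,18),[15,17); WM=13; [11,13) fires=9
i=13 t=18 v=5: → [18,20),[17,19); WM=15; [12,14) fires=6 [13,15) fires=6
i=14 t=21 v=5: → [21,23),[20,22); WM=18; [14,16) fires=6 [15,17) fires=6 [16,18) fires=6
i=15 t=21 v=5: → [21,23),[20,22); WM=18
i=16 t=18 v=2: → [18,20),[17,19); WM=18
i=17 t=18 v=6: → [18,20),[17,19); WM=18
i=18 t=21 v=8: → [21,23),[20,22); WM=18
i=19 t=18 v=5: → [18,20),[17,19); WM=18

[1,3)=3 [2,4)=3 [4,6)=4 [5,7)=9 [6,8)=9 [7,9)=7 [10,12)=9 [11,13)=9 [12,14)=6 [13,15)=6 [14,16)=6 [15,17)=6 [16,18)=6 [17,19)=6 [18,20)=6 [20,22)=8 [21,23)=8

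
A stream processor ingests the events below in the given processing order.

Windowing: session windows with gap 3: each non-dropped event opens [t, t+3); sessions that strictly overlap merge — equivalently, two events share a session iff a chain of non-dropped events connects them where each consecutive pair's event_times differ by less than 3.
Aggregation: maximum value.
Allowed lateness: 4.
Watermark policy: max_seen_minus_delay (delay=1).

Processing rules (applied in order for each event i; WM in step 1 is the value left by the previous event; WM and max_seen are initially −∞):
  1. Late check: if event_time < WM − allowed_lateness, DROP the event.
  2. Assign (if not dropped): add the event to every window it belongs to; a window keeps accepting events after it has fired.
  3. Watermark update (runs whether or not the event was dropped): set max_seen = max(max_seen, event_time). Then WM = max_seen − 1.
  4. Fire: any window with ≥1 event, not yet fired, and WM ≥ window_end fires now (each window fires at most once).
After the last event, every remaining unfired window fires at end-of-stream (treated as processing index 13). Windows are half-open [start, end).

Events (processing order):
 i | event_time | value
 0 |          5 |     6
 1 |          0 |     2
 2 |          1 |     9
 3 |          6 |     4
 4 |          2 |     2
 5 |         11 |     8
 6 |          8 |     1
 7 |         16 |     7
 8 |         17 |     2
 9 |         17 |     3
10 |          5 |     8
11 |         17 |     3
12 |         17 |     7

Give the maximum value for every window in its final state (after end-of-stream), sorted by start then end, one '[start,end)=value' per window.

i=0 t=5 v=6: → [5,8); WM=4
i=1 t=0 v=2: → [0,3); WM=4
i=2 t=1 v=9: → [0,4); WM=4
i=3 t=6 v=4: → [5,9); WM=5
i=4 t=2 v=2: → [0,5); WM=5
i=5 t=11 v=8: → [11,14); WM=10
i=6 t=8 v=1: → [5,11); WM=10
i=7 t=16 v=7: → [16,19); WM=15
i=8 t=17 v=2: → [16,20); WM=16
i=9 t=17 v=3: → [16,20); WM=16
i=10 t=5 v=8: DROP (t<16-4); WM=16
i=11 t=17 v=3: → [16,20); WM=16
i=12 t=17 v=7: → [16,20); WM=16

[0,5)=9 [5,11)=6 [11,14)=8 [16,20)=7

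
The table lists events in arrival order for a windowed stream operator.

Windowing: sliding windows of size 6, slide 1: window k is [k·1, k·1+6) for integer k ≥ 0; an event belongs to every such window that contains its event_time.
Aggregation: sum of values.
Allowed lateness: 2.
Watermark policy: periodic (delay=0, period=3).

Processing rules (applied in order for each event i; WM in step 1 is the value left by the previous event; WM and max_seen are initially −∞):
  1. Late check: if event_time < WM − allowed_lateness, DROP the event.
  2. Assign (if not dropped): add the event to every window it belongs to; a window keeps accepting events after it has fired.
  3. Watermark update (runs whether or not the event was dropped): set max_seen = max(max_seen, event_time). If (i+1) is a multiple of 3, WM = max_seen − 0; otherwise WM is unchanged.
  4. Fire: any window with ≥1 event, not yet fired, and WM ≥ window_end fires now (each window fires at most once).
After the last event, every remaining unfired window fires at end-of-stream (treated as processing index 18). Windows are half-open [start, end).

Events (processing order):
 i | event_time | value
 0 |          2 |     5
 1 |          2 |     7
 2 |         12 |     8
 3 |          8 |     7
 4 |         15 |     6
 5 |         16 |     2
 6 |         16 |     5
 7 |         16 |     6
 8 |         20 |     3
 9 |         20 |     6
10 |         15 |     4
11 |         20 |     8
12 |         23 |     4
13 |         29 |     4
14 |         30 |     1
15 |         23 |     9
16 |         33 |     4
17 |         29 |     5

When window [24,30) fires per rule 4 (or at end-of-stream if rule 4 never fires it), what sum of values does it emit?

4

i=0 t=2 v=5: → [2,8),[1,7),[0,6); WM=−∞
i=1 t=2 v=7: → [2,8),[1,7),[0,6); WM=−∞
i=2 t=12 v=8: → [12,18),[11,17),[10,16),[9,15),[8,14),[7,13); WM=12; [0,6) fires=12 [1,7) fires=12 [2,8) fires=12
i=3 t=8 v=7: DROP (t<12-2); WM=12
i=4 t=15 v=6: → [15,21),[14,20),[13,19),[12,18),[11,17),[10,16); WM=12
i=5 t=16 v=2: → [16,22),[15,21),[14,20),[13,19),[12,18),[11,17); WM=16; [7,13) fires=8 [8,14) fires=8 [9,15) fires=8 [10,16) fires=14
i=6 t=16 v=5: → [16,22),[15,21),[14,20),[13,19),[12,18),[11,17); WM=16
i=7 t=16 v=6: → [16,22),[15,21),[14,20),[13,19),[12,18),[11,17); WM=16
i=8 t=20 v=3: → [20,26),[19,25),[18,24),[17,23),[16,22),[15,21); WM=20; [11,17) fires=27 [12,18) fires=27 [13,19) fires=19 [14,20) fires=19
i=9 t=20 v=6: → [20,26),[19,25),[18,24),[17,23),[16,22),[15,21); WM=20
i=10 t=15 v=4: DROP (t<20-2); WM=20
i=11 t=20 v=8: → [20,26),[19,25),[18,24),[17,23),[16,22),[15,21); WM=20
i=12 t=23 v=4: → [23,29),[22,28),[21,27),[20,26),[19,25),[18,24); WM=20
i=13 t=29 v=4: → [29,35),[28,34),[27,33),[26,32),[25,31),[24,30); WM=20
i=14 t=30 v=1: → [30,36),[29,35),[28,34),[27,33),[26,32),[25,31); WM=30; [15,21) fires=36 [16,22) fires=30 [17,23) fires=17 [18,24) fires=21 [19,25) fires=21 [20,26) fires=21 [21,27) fires=4 [22,28) fires=4 [23,29) fires=4 [24,30) fires=4
i=15 t=23 v=9: DROP (t<30-2); WM=30
i=16 t=33 v=4: → [33,39),[32,38),[31,37),[30,36),[29,35),[28,34); WM=30
i=17 t=29 v=5: → [29,35),[28,34),[27,33),[26,32),[25,31),[24,30); WM=33; [25,31) fires=10 [26,32) fires=10 [27,33) fires=10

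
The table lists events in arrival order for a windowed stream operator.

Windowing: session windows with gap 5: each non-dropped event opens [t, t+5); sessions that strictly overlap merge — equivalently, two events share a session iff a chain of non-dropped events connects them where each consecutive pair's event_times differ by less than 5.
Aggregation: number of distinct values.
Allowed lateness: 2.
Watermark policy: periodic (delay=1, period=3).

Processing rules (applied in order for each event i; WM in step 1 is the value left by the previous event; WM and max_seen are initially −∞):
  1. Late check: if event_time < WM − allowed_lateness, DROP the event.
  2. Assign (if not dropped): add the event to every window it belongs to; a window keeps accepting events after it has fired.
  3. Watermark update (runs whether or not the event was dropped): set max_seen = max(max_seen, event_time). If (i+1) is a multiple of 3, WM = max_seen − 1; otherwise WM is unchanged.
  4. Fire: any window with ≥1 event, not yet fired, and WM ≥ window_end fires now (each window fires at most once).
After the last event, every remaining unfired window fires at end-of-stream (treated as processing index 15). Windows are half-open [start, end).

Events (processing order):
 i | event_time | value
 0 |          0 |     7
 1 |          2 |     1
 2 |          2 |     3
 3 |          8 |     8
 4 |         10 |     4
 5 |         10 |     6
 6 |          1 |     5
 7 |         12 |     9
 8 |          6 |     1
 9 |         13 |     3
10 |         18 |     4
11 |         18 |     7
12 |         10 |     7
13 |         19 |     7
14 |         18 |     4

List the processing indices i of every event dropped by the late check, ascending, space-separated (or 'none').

i=0 t=0 v=7: → [0,5); WM=−∞
i=1 t=2 v=1: → [0,7); WM=−∞
i=2 t=2 v=3: → [0,7); WM=1
i=3 t=8 v=8: → [8,13); WM=1
i=4 t=10 v=4: → [8,15); WM=1
i=5 t=10 v=6: → [8,15); WM=9
i=6 t=1 v=5: DROP (t<9-2); WM=9
i=7 t=12 v=9: → [8,17); WM=9
i=8 t=6 v=1: DROP (t<9-2); WM=11
i=9 t=13 v=3: → [8,18); WM=11
i=10 t=18 v=4: → [18,23); WM=11
i=11 t=18 v=7: → [18,23); WM=17
i=12 t=10 v=7: DROP (t<17-2); WM=17
i=13 t=19 v=7: → [18,24); WM=17
i=14 t=18 v=4: → [18,24); WM=18

6 8 12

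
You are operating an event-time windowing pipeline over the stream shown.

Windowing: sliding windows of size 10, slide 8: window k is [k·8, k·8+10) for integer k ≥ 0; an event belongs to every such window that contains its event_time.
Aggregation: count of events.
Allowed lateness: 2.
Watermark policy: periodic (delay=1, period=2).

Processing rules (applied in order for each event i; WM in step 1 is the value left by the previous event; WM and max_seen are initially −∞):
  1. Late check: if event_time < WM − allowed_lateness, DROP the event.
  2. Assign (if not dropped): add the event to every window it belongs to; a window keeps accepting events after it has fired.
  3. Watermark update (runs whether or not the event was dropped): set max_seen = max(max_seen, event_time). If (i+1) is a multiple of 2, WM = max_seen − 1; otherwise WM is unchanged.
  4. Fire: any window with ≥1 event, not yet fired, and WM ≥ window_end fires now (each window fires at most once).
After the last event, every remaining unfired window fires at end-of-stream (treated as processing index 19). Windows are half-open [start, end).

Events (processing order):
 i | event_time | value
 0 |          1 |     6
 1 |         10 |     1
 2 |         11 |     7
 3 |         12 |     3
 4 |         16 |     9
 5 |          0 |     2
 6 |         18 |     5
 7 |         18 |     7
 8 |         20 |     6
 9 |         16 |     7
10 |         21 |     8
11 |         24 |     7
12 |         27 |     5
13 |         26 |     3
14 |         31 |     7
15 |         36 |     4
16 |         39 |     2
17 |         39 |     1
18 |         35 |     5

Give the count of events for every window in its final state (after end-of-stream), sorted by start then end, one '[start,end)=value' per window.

[0,10)=1 [8,18)=5 [16,26)=7 [24,34)=4 [32,42)=3

i=0 t=1 v=6: → [0,10); WM=−∞
i=1 t=10 v=1: → [8,18); WM=9
i=2 t=11 v=7: → [8,18); WM=9
i=3 t=12 v=3: → [8,18); WM=11; [0,10) fires=1
i=4 t=16 v=9: → [16,26),[8,18); WM=11
i=5 t=0 v=2: DROP (t<11-2); WM=15
i=6 t=18 v=5: → [16,26); WM=15
i=7 t=18 v=7: → [16,26); WM=17
i=8 t=20 v=6: → [16,26); WM=17
i=9 t=16 v=7: → [16,26),[8,18); WM=19; [8,18) fires=5
i=10 t=21 v=8: → [16,26); WM=19
i=11 t=24 v=7: → [24,34),[16,26); WM=23
i=12 t=27 v=5: → [24,34); WM=23
i=13 t=26 v=3: → [24,34); WM=26; [16,26) fires=7
i=14 t=31 v=7: → [24,34); WM=26
i=15 t=36 v=4: → [32,42); WM=35; [24,34) fires=4
i=16 t=39 v=2: → [32,42); WM=35
i=17 t=39 v=1: → [32,42); WM=38
i=18 t=35 v=5: DROP (t<38-2); WM=38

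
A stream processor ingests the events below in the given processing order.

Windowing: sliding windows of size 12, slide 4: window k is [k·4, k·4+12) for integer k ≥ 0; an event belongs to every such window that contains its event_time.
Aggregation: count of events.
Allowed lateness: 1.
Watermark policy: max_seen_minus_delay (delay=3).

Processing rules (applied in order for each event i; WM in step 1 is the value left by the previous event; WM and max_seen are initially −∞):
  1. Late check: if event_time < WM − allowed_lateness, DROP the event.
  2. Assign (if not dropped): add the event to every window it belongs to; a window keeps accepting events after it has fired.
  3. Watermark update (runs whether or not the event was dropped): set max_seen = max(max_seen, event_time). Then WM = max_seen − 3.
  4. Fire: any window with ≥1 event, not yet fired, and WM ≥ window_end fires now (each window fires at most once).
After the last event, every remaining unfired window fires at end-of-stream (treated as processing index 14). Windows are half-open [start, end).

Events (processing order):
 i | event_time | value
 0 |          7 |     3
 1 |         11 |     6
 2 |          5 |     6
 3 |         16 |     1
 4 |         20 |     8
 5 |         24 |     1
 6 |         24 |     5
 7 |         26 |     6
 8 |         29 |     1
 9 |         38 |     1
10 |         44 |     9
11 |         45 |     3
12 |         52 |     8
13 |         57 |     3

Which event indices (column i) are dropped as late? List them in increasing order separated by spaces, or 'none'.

2

i=0 t=7 v=3: → [4,16),[0,12); WM=4
i=1 t=11 v=6: → [8,20),[4,16),[0,12); WM=8
i=2 t=5 v=6: DROP (t<8-1); WM=8
i=3 t=16 v=1: → [16,28),[12,24),[8,20); WM=13; [0,12) fires=2
i=4 t=20 v=8: → [20,32),[16,28),[12,24); WM=17; [4,16) fires=2
i=5 t=24 v=1: → [24,36),[20,32),[16,28); WM=21; [8,20) fires=2
i=6 t=24 v=5: → [24,36),[20,32),[16,28); WM=21
i=7 t=26 v=6: → [24,36),[20,32),[16,28); WM=23
i=8 t=29 v=1: → [28,40),[24,36),[20,32); WM=26; [12,24) fires=2
i=9 t=38 v=1: → [36,48),[32,44),[28,40); WM=35; [16,28) fires=5 [20,32) fires=5
i=10 t=44 v=9: → [44,56),[40,52),[36,48); WM=41; [24,36) fires=4 [28,40) fires=2
i=11 t=45 v=3: → [44,56),[40,52),[36,48); WM=42
i=12 t=52 v=8: → [52,64),[48,60),[44,56); WM=49; [32,44) fires=1 [36,48) fires=3
i=13 t=57 v=3: → [56,68),[52,64),[48,60); WM=54; [40,52) fires=2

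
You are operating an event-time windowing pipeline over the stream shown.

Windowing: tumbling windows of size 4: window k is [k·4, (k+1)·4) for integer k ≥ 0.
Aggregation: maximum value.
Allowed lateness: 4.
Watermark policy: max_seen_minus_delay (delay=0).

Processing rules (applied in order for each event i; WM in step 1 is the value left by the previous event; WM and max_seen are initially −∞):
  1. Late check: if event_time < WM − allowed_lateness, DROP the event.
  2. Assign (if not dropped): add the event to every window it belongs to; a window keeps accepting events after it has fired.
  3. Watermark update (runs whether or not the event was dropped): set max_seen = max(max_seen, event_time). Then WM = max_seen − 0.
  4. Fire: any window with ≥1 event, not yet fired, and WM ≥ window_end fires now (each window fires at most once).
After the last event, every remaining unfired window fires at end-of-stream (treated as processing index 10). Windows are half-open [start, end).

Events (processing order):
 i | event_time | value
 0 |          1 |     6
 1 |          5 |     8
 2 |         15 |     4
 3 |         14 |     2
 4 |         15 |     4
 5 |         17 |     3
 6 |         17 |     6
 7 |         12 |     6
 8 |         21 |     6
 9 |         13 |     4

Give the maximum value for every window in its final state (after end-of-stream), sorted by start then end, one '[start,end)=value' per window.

i=0 t=1 v=6: → [0,4); WM=1
i=1 t=5 v=8: → [4,8); WM=5; [0,4) fires=6
i=2 t=15 v=4: → [12,16); WM=15; [4,8) fires=8
i=3 t=14 v=2: → [12,16); WM=15
i=4 t=15 v=4: → [12,16); WM=15
i=5 t=17 v=3: → [16,20); WM=17; [12,16) fires=4
i=6 t=17 v=6: → [16,20); WM=17
i=7 t=12 v=6: DROP (t<17-4); WM=17
i=8 t=21 v=6: → [20,24); WM=21; [16,20) fires=6
i=9 t=13 v=4: DROP (t<21-4); WM=21

[0,4)=6 [4,8)=8 [12,16)=4 [16,20)=6 [20,24)=6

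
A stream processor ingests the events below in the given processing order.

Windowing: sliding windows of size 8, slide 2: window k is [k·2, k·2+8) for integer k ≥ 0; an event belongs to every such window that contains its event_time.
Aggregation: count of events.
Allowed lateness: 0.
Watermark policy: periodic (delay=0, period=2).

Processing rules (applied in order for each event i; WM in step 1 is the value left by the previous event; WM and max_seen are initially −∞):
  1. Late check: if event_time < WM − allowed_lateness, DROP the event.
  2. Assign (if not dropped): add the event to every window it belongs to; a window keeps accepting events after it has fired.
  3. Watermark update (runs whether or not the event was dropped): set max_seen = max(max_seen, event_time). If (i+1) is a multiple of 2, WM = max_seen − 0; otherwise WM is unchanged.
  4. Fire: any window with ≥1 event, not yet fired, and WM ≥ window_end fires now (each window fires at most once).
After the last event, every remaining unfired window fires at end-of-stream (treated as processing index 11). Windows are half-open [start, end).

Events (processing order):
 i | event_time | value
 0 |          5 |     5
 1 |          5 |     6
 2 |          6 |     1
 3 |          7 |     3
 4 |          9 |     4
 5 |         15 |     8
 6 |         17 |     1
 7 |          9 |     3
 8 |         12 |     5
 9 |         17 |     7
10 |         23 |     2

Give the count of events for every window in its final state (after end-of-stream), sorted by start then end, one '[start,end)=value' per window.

[0,8)=4 [2,10)=5 [4,12)=5 [6,14)=3 [8,16)=2 [10,18)=3 [12,20)=3 [14,22)=3 [16,24)=3 [18,26)=1 [20,28)=1 [22,30)=1

i=0 t=5 v=5: → [4,12),[2,10),[0,8); WM=−∞
i=1 t=5 v=6: → [4,12),[2,10),[0,8); WM=5
i=2 t=6 v=1: → [6,14),[4,12),[2,10),[0,8); WM=5
i=3 t=7 v=3: → [6,14),[4,12),[2,10),[0,8); WM=7
i=4 t=9 v=4: → [8,16),[6,14),[4,12),[2,10); WM=7
i=5 t=15 v=8: → [14,22),[12,20),[10,18),[8,16); WM=15; [0,8) fires=4 [2,10) fires=5 [4,12) fires=5 [6,14) fires=3
i=6 t=17 v=1: → [16,24),[14,22),[12,20),[10,18); WM=15
i=7 t=9 v=3: DROP (t<15-0); WM=17; [8,16) fires=2
i=8 t=12 v=5: DROP (t<17-0); WM=17
i=9 t=17 v=7: → [16,24),[14,22),[12,20),[10,18); WM=17
i=10 t=23 v=2: → [22,30),[20,28),[18,26),[16,24); WM=17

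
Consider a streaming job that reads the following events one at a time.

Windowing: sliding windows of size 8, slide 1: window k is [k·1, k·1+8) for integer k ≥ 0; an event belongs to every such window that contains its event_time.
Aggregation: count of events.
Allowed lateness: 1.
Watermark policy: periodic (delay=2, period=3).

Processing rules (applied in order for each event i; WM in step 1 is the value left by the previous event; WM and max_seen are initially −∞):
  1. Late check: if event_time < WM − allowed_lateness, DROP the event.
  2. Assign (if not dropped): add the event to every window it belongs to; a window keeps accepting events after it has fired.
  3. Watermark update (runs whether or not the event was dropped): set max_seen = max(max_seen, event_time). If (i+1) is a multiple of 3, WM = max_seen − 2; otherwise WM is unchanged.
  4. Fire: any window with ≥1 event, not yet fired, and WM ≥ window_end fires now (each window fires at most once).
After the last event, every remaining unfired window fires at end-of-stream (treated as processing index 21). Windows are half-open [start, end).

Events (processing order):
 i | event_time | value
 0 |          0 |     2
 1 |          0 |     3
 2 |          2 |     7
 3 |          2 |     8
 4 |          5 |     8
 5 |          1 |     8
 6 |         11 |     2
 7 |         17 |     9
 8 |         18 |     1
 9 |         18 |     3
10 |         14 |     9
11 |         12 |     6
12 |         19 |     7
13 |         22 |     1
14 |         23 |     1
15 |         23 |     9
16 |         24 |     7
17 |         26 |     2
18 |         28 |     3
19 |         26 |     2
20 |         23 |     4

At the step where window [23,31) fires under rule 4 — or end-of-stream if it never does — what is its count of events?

7

i=0 t=0 v=2: → [0,8); WM=−∞
i=1 t=0 v=3: → [0,8); WM=−∞
i=2 t=2 v=7: → [2,10),[1,9),[0,8); WM=0
i=3 t=2 v=8: → [2,10),[1,9),[0,8); WM=0
i=4 t=5 v=8: → [5,13),[4,12),[3,11),[2,10),[1,9),[0,8); WM=0
i=5 t=1 v=8: → [1,9),[0,8); WM=3
i=6 t=11 v=2: → [11,19),[10,18),[9,17),[8,16),[7,15),[6,14),[5,13),[4,12); WM=3
i=7 t=17 v=9: → [17,25),[16,24),[15,23),[14,22),[13,21),[12,20),[11,19),[10,18); WM=3
i=8 t=18 v=1: → [18,26),[17,25),[16,24),[15,23),[14,22),[13,21),[12,20),[11,19); WM=16; [0,8) fires=6 [1,9) fires=4 [2,10) fires=3 [3,11) fires=1 [4,12) fires=2 [5,13) fires=2 [6,14) fires=1 [7,15) fires=1 [8,16) fires=1
i=9 t=18 v=3: → [18,26),[17,25),[16,24),[15,23),[14,22),[13,21),[12,20),[11,19); WM=16
i=10 t=14 v=9: DROP (t<16-1); WM=16
i=11 t=12 v=6: DROP (t<16-1); WM=16
i=12 t=19 v=7: → [19,27),[18,26),[17,25),[16,24),[15,23),[14,22),[13,21),[12,20); WM=16
i=13 t=22 v=1: → [22,30),[21,29),[20,28),[19,27),[18,26),[17,25),[16,24),[15,23); WM=16
i=14 t=23 v=1: → [23,31),[22,30),[21,29),[20,28),[19,27),[18,26),[17,25),[16,24); WM=21; [9,17) fires=1 [10,18) fires=2 [11,19) fires=4 [12,20) fires=4 [13,21) fires=4
i=15 t=23 v=9: → [23,31),[22,30),[21,29),[20,28),[19,27),[18,26),[17,25),[16,24); WM=21
i=16 t=24 v=7: → [24,32),[23,31),[22,30),[21,29),[20,28),[19,27),[18,26),[17,25); WM=21
i=17 t=26 v=2: → [26,34),[25,33),[24,32),[23,31),[22,30),[21,29),[20,28),[19,27); WM=24; [14,22) fires=4 [15,23) fires=5 [16,24) fires=7
i=18 t=28 v=3: → [28,36),[27,35),[26,34),[25,33),[24,32),[23,31),[22,30),[21,29); WM=24
i=19 t=26 v=2: → [26,34),[25,33),[24,32),[23,31),[22,30),[21,29),[20,28),[19,27); WM=24
i=20 t=23 v=4: → [23,31),[22,30),[21,29),[20,28),[19,27),[18,26),[17,25),[16,24); WM=26; [17,25) fires=9 [18,26) fires=8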